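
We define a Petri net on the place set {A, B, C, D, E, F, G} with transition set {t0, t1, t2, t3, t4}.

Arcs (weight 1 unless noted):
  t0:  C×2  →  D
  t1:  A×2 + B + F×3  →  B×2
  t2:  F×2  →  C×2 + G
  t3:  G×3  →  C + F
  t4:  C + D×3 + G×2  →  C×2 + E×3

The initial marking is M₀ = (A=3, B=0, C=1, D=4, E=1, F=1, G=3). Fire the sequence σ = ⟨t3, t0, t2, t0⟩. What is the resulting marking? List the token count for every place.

(A=3, B=0, C=0, D=6, E=1, F=0, G=1)

step 1: fire t3:  (A=3, B=0, C=1, D=4, E=1, F=1, G=3) → (A=3, B=0, C=2, D=4, E=1, F=2, G=0)
step 2: fire t0:  (A=3, B=0, C=2, D=4, E=1, F=2, G=0) → (A=3, B=0, C=0, D=5, E=1, F=2, G=0)
step 3: fire t2:  (A=3, B=0, C=0, D=5, E=1, F=2, G=0) → (A=3, B=0, C=2, D=5, E=1, F=0, G=1)
step 4: fire t0:  (A=3, B=0, C=2, D=5, E=1, F=0, G=1) → (A=3, B=0, C=0, D=6, E=1, F=0, G=1)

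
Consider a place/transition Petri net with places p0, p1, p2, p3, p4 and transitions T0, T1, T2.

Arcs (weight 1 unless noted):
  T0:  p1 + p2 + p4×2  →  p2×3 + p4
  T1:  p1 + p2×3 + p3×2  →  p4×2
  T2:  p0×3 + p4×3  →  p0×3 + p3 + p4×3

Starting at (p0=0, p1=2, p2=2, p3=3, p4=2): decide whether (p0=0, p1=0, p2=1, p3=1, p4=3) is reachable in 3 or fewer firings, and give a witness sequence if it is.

YES — reachable via ⟨T0, T1⟩ (2 firings)

step 1: fire T0:  (p0=0, p1=2, p2=2, p3=3, p4=2) → (p0=0, p1=1, p2=4, p3=3, p4=1)
step 2: fire T1:  (p0=0, p1=1, p2=4, p3=3, p4=1) → (p0=0, p1=0, p2=1, p3=1, p4=3)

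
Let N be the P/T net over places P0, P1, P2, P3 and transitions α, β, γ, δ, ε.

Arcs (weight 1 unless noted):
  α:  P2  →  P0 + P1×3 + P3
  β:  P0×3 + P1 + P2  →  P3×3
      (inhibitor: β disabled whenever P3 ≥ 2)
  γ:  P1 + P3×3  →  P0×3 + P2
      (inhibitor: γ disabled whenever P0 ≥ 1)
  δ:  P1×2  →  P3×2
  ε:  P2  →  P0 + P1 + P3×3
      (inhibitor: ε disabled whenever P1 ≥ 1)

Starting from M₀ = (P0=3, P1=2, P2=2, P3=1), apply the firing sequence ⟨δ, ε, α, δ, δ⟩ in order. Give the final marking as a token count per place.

(P0=5, P1=0, P2=0, P3=11)

step 1: fire δ:  (P0=3, P1=2, P2=2, P3=1) → (P0=3, P1=0, P2=2, P3=3)
step 2: fire ε:  (P0=3, P1=0, P2=2, P3=3) → (P0=4, P1=1, P2=1, P3=6)
step 3: fire α:  (P0=4, P1=1, P2=1, P3=6) → (P0=5, P1=4, P2=0, P3=7)
step 4: fire δ:  (P0=5, P1=4, P2=0, P3=7) → (P0=5, P1=2, P2=0, P3=9)
step 5: fire δ:  (P0=5, P1=2, P2=0, P3=9) → (P0=5, P1=0, P2=0, P3=11)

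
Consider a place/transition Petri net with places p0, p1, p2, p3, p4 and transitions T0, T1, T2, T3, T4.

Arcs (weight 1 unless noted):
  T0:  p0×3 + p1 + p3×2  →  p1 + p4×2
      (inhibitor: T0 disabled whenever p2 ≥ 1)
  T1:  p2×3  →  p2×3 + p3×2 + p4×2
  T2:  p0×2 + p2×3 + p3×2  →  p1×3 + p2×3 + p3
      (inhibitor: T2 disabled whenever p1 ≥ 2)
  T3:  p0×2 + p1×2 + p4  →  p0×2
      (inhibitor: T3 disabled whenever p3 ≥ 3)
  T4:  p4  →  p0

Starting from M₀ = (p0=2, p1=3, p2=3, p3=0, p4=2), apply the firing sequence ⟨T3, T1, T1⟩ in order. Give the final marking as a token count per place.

step 1: fire T3:  (p0=2, p1=3, p2=3, p3=0, p4=2) → (p0=2, p1=1, p2=3, p3=0, p4=1)
step 2: fire T1:  (p0=2, p1=1, p2=3, p3=0, p4=1) → (p0=2, p1=1, p2=3, p3=2, p4=3)
step 3: fire T1:  (p0=2, p1=1, p2=3, p3=2, p4=3) → (p0=2, p1=1, p2=3, p3=4, p4=5)

(p0=2, p1=1, p2=3, p3=4, p4=5)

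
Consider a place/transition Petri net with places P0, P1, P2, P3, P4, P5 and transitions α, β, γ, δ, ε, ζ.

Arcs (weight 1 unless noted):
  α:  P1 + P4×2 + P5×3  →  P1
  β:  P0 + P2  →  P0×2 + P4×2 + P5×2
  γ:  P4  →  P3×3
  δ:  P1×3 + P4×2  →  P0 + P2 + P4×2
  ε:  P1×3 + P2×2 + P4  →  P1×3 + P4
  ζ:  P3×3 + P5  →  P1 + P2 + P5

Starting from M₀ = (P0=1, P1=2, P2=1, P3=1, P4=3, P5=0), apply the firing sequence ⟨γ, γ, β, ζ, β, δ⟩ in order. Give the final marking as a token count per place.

(P0=4, P1=0, P2=1, P3=4, P4=5, P5=4)

step 1: fire γ:  (P0=1, P1=2, P2=1, P3=1, P4=3, P5=0) → (P0=1, P1=2, P2=1, P3=4, P4=2, P5=0)
step 2: fire γ:  (P0=1, P1=2, P2=1, P3=4, P4=2, P5=0) → (P0=1, P1=2, P2=1, P3=7, P4=1, P5=0)
step 3: fire β:  (P0=1, P1=2, P2=1, P3=7, P4=1, P5=0) → (P0=2, P1=2, P2=0, P3=7, P4=3, P5=2)
step 4: fire ζ:  (P0=2, P1=2, P2=0, P3=7, P4=3, P5=2) → (P0=2, P1=3, P2=1, P3=4, P4=3, P5=2)
step 5: fire β:  (P0=2, P1=3, P2=1, P3=4, P4=3, P5=2) → (P0=3, P1=3, P2=0, P3=4, P4=5, P5=4)
step 6: fire δ:  (P0=3, P1=3, P2=0, P3=4, P4=5, P5=4) → (P0=4, P1=0, P2=1, P3=4, P4=5, P5=4)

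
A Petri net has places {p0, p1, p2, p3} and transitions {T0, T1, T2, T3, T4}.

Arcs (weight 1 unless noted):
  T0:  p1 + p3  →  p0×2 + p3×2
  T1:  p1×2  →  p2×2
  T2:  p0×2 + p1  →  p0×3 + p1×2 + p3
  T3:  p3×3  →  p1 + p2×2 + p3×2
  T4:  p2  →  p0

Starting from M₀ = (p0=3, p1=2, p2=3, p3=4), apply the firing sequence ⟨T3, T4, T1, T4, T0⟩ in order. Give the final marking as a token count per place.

(p0=7, p1=0, p2=5, p3=4)

step 1: fire T3:  (p0=3, p1=2, p2=3, p3=4) → (p0=3, p1=3, p2=5, p3=3)
step 2: fire T4:  (p0=3, p1=3, p2=5, p3=3) → (p0=4, p1=3, p2=4, p3=3)
step 3: fire T1:  (p0=4, p1=3, p2=4, p3=3) → (p0=4, p1=1, p2=6, p3=3)
step 4: fire T4:  (p0=4, p1=1, p2=6, p3=3) → (p0=5, p1=1, p2=5, p3=3)
step 5: fire T0:  (p0=5, p1=1, p2=5, p3=3) → (p0=7, p1=0, p2=5, p3=4)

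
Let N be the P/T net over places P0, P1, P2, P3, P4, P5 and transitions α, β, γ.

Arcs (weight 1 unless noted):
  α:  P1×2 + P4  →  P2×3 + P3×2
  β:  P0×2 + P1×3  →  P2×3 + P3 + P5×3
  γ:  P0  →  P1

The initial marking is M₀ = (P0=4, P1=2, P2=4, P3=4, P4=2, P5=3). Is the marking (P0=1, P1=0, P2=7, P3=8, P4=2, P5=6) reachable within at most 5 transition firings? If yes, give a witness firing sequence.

depth 0: 1 marking
depth 1: 3 markings reached so far
depth 2: 6 markings reached so far
depth 3: 9 markings reached so far
depth 4: 12 markings reached so far
depth 5: 14 markings reached so far
target is not among the 14 markings reachable within 5 steps

NO — not reachable within 5 firings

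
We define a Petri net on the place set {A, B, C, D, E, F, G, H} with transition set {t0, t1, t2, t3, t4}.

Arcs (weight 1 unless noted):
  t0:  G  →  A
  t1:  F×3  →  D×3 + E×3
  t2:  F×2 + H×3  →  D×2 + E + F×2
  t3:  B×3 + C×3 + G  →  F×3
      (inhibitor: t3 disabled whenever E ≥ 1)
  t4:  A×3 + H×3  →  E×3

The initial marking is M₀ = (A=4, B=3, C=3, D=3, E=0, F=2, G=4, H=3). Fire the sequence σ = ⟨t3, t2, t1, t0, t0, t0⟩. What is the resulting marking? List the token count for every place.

(A=7, B=0, C=0, D=8, E=4, F=2, G=0, H=0)

step 1: fire t3:  (A=4, B=3, C=3, D=3, E=0, F=2, G=4, H=3) → (A=4, B=0, C=0, D=3, E=0, F=5, G=3, H=3)
step 2: fire t2:  (A=4, B=0, C=0, D=3, E=0, F=5, G=3, H=3) → (A=4, B=0, C=0, D=5, E=1, F=5, G=3, H=0)
step 3: fire t1:  (A=4, B=0, C=0, D=5, E=1, F=5, G=3, H=0) → (A=4, B=0, C=0, D=8, E=4, F=2, G=3, H=0)
step 4: fire t0:  (A=4, B=0, C=0, D=8, E=4, F=2, G=3, H=0) → (A=5, B=0, C=0, D=8, E=4, F=2, G=2, H=0)
step 5: fire t0:  (A=5, B=0, C=0, D=8, E=4, F=2, G=2, H=0) → (A=6, B=0, C=0, D=8, E=4, F=2, G=1, H=0)
step 6: fire t0:  (A=6, B=0, C=0, D=8, E=4, F=2, G=1, H=0) → (A=7, B=0, C=0, D=8, E=4, F=2, G=0, H=0)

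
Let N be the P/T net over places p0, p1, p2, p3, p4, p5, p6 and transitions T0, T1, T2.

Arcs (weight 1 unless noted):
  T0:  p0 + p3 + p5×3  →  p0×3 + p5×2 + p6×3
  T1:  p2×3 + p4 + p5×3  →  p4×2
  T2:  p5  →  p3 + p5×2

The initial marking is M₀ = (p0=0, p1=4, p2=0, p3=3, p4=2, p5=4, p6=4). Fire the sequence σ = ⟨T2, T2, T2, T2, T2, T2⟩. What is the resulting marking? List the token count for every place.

step 1: fire T2:  (p0=0, p1=4, p2=0, p3=3, p4=2, p5=4, p6=4) → (p0=0, p1=4, p2=0, p3=4, p4=2, p5=5, p6=4)
step 2: fire T2:  (p0=0, p1=4, p2=0, p3=4, p4=2, p5=5, p6=4) → (p0=0, p1=4, p2=0, p3=5, p4=2, p5=6, p6=4)
step 3: fire T2:  (p0=0, p1=4, p2=0, p3=5, p4=2, p5=6, p6=4) → (p0=0, p1=4, p2=0, p3=6, p4=2, p5=7, p6=4)
step 4: fire T2:  (p0=0, p1=4, p2=0, p3=6, p4=2, p5=7, p6=4) → (p0=0, p1=4, p2=0, p3=7, p4=2, p5=8, p6=4)
step 5: fire T2:  (p0=0, p1=4, p2=0, p3=7, p4=2, p5=8, p6=4) → (p0=0, p1=4, p2=0, p3=8, p4=2, p5=9, p6=4)
step 6: fire T2:  (p0=0, p1=4, p2=0, p3=8, p4=2, p5=9, p6=4) → (p0=0, p1=4, p2=0, p3=9, p4=2, p5=10, p6=4)

(p0=0, p1=4, p2=0, p3=9, p4=2, p5=10, p6=4)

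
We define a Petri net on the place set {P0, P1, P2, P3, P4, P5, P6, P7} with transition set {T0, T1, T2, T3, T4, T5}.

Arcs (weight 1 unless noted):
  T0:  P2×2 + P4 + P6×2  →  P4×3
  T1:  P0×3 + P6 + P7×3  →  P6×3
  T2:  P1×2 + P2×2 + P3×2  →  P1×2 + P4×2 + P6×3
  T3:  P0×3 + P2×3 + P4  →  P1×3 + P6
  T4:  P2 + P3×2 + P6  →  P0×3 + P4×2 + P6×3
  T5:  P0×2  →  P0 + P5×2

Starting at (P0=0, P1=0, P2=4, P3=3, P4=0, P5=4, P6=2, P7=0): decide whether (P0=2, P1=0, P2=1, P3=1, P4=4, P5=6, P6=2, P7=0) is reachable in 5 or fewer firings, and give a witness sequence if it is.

YES — reachable via ⟨T4, T0, T5⟩ (3 firings)

step 1: fire T4:  (P0=0, P1=0, P2=4, P3=3, P4=0, P5=4, P6=2, P7=0) → (P0=3, P1=0, P2=3, P3=1, P4=2, P5=4, P6=4, P7=0)
step 2: fire T0:  (P0=3, P1=0, P2=3, P3=1, P4=2, P5=4, P6=4, P7=0) → (P0=3, P1=0, P2=1, P3=1, P4=4, P5=4, P6=2, P7=0)
step 3: fire T5:  (P0=3, P1=0, P2=1, P3=1, P4=4, P5=4, P6=2, P7=0) → (P0=2, P1=0, P2=1, P3=1, P4=4, P5=6, P6=2, P7=0)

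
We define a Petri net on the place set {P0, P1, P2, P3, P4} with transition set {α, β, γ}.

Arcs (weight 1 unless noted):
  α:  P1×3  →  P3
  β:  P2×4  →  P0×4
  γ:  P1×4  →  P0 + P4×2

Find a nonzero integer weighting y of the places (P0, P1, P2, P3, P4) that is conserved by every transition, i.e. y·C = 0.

y = (P0:4, P1:1, P2:4, P3:3, P4:0)

Incidence matrix C (rows=places, cols=transitions):
        α    β    γ
   P0   0    4    1
   P1  -3    0   -4
   P2   0   -4    0
   P3   1    0    0
   P4   0    0    2

Candidate y = [4, 1, 4, 3, 0]; check y·C column-wise:
  col α: 4·0 + 1·-3 + 4·0 + 3·1 = 0
  col β: 4·4 + 1·0 + 4·-4 + 3·0 = 0
  col γ: 4·1 + 1·-4 + 4·0 + 3·0 + 0·2 = 0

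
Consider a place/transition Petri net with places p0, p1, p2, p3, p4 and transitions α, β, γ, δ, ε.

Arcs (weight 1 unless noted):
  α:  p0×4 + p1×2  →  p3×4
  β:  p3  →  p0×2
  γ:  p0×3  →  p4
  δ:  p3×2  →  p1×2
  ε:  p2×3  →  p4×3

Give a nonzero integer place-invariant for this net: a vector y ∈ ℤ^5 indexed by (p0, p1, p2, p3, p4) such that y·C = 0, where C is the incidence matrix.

y = (p0:1, p1:2, p2:3, p3:2, p4:3)

Incidence matrix C (rows=places, cols=transitions):
        α    β    γ    δ    ε
   p0  -4    2   -3    0    0
   p1  -2    0    0    2    0
   p2   0    0    0    0   -3
   p3   4   -1    0   -2    0
   p4   0    0    1    0    3

Candidate y = [1, 2, 3, 2, 3]; check y·C column-wise:
  col α: 1·-4 + 2·-2 + 3·0 + 2·4 + 3·0 = 0
  col β: 1·2 + 2·0 + 3·0 + 2·-1 + 3·0 = 0
  col γ: 1·-3 + 2·0 + 3·0 + 2·0 + 3·1 = 0
  col δ: 1·0 + 2·2 + 3·0 + 2·-2 + 3·0 = 0
  col ε: 1·0 + 2·0 + 3·-3 + 2·0 + 3·3 = 0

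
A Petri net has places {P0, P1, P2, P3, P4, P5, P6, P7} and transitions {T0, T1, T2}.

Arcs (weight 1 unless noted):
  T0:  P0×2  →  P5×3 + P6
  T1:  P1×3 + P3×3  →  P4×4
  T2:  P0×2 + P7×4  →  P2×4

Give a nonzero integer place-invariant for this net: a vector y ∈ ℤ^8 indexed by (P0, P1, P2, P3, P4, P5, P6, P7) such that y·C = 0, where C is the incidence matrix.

y = (P0:0, P1:1, P2:0, P3:-1, P4:0, P5:0, P6:0, P7:0)

Incidence matrix C (rows=places, cols=transitions):
       T0   T1   T2
   P0  -2    0   -2
   P1   0   -3    0
   P2   0    0    4
   P3   0   -3    0
   P4   0    4    0
   P5   3    0    0
   P6   1    0    0
   P7   0    0   -4

Candidate y = [0, 1, 0, -1, 0, 0, 0, 0]; check y·C column-wise:
  col T0: 0·-2 + 1·0 + -1·0 + 0·3 + 0·1 = 0
  col T1: 1·-3 + -1·-3 + 0·4 = 0
  col T2: 0·-2 + 1·0 + 0·4 + -1·0 + 0·-4 = 0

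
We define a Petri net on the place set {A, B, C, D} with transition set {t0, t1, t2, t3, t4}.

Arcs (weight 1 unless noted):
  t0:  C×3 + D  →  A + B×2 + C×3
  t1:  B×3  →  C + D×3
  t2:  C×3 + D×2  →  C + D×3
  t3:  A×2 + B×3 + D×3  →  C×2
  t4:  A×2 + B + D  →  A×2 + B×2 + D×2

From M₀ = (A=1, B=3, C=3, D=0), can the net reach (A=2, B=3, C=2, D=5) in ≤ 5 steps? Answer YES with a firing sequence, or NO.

NO — not reachable within 5 firings

depth 0: 1 marking
depth 1: 2 markings reached so far
depth 2: 4 markings reached so far
depth 3: 7 markings reached so far
depth 4: 14 markings reached so far
depth 5: 26 markings reached so far
target is not among the 26 markings reachable within 5 steps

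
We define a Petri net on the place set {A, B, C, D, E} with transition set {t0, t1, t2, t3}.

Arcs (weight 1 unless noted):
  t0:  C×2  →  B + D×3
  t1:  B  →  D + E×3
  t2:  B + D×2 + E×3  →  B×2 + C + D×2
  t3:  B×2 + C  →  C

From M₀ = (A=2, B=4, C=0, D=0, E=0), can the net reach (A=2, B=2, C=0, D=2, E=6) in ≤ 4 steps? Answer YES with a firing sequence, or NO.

step 1: fire t1:  (A=2, B=4, C=0, D=0, E=0) → (A=2, B=3, C=0, D=1, E=3)
step 2: fire t1:  (A=2, B=3, C=0, D=1, E=3) → (A=2, B=2, C=0, D=2, E=6)

YES — reachable via ⟨t1, t1⟩ (2 firings)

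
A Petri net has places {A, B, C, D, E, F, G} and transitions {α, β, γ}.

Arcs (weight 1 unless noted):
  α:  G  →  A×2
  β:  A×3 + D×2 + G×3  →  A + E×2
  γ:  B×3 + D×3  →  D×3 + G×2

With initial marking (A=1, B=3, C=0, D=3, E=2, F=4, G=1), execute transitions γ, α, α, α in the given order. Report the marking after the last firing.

(A=7, B=0, C=0, D=3, E=2, F=4, G=0)

step 1: fire γ:  (A=1, B=3, C=0, D=3, E=2, F=4, G=1) → (A=1, B=0, C=0, D=3, E=2, F=4, G=3)
step 2: fire α:  (A=1, B=0, C=0, D=3, E=2, F=4, G=3) → (A=3, B=0, C=0, D=3, E=2, F=4, G=2)
step 3: fire α:  (A=3, B=0, C=0, D=3, E=2, F=4, G=2) → (A=5, B=0, C=0, D=3, E=2, F=4, G=1)
step 4: fire α:  (A=5, B=0, C=0, D=3, E=2, F=4, G=1) → (A=7, B=0, C=0, D=3, E=2, F=4, G=0)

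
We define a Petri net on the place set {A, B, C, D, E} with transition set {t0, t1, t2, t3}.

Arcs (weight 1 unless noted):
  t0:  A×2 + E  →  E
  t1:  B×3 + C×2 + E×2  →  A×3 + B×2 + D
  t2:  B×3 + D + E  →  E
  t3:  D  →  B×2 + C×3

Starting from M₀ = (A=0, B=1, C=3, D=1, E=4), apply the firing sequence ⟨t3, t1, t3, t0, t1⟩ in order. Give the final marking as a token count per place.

step 1: fire t3:  (A=0, B=1, C=3, D=1, E=4) → (A=0, B=3, C=6, D=0, E=4)
step 2: fire t1:  (A=0, B=3, C=6, D=0, E=4) → (A=3, B=2, C=4, D=1, E=2)
step 3: fire t3:  (A=3, B=2, C=4, D=1, E=2) → (A=3, B=4, C=7, D=0, E=2)
step 4: fire t0:  (A=3, B=4, C=7, D=0, E=2) → (A=1, B=4, C=7, D=0, E=2)
step 5: fire t1:  (A=1, B=4, C=7, D=0, E=2) → (A=4, B=3, C=5, D=1, E=0)

(A=4, B=3, C=5, D=1, E=0)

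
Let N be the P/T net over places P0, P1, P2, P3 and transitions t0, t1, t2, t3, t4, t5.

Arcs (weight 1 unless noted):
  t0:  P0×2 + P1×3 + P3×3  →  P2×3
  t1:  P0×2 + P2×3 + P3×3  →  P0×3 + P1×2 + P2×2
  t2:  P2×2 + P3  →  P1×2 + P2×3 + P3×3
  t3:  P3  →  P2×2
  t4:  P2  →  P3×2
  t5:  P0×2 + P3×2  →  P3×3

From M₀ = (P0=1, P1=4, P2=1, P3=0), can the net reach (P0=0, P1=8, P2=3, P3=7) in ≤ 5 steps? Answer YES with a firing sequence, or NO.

NO — not reachable within 5 firings

depth 0: 1 marking
depth 1: 2 markings reached so far
depth 2: 3 markings reached so far
depth 3: 6 markings reached so far
depth 4: 11 markings reached so far
depth 5: 19 markings reached so far
target is not among the 19 markings reachable within 5 steps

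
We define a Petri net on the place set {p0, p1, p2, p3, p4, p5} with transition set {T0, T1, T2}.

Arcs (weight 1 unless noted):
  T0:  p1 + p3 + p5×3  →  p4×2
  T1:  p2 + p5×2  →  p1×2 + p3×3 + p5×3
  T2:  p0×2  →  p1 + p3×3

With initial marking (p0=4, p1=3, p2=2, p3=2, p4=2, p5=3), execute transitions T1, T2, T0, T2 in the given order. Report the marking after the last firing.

step 1: fire T1:  (p0=4, p1=3, p2=2, p3=2, p4=2, p5=3) → (p0=4, p1=5, p2=1, p3=5, p4=2, p5=4)
step 2: fire T2:  (p0=4, p1=5, p2=1, p3=5, p4=2, p5=4) → (p0=2, p1=6, p2=1, p3=8, p4=2, p5=4)
step 3: fire T0:  (p0=2, p1=6, p2=1, p3=8, p4=2, p5=4) → (p0=2, p1=5, p2=1, p3=7, p4=4, p5=1)
step 4: fire T2:  (p0=2, p1=5, p2=1, p3=7, p4=4, p5=1) → (p0=0, p1=6, p2=1, p3=10, p4=4, p5=1)

(p0=0, p1=6, p2=1, p3=10, p4=4, p5=1)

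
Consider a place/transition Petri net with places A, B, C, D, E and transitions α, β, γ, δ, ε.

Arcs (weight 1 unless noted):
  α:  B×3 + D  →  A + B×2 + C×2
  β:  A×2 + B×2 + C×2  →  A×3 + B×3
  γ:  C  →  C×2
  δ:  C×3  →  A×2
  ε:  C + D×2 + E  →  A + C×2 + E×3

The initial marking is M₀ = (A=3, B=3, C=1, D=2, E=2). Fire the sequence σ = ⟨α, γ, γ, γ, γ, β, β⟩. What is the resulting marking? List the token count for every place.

step 1: fire α:  (A=3, B=3, C=1, D=2, E=2) → (A=4, B=2, C=3, D=1, E=2)
step 2: fire γ:  (A=4, B=2, C=3, D=1, E=2) → (A=4, B=2, C=4, D=1, E=2)
step 3: fire γ:  (A=4, B=2, C=4, D=1, E=2) → (A=4, B=2, C=5, D=1, E=2)
step 4: fire γ:  (A=4, B=2, C=5, D=1, E=2) → (A=4, B=2, C=6, D=1, E=2)
step 5: fire γ:  (A=4, B=2, C=6, D=1, E=2) → (A=4, B=2, C=7, D=1, E=2)
step 6: fire β:  (A=4, B=2, C=7, D=1, E=2) → (A=5, B=3, C=5, D=1, E=2)
step 7: fire β:  (A=5, B=3, C=5, D=1, E=2) → (A=6, B=4, C=3, D=1, E=2)

(A=6, B=4, C=3, D=1, E=2)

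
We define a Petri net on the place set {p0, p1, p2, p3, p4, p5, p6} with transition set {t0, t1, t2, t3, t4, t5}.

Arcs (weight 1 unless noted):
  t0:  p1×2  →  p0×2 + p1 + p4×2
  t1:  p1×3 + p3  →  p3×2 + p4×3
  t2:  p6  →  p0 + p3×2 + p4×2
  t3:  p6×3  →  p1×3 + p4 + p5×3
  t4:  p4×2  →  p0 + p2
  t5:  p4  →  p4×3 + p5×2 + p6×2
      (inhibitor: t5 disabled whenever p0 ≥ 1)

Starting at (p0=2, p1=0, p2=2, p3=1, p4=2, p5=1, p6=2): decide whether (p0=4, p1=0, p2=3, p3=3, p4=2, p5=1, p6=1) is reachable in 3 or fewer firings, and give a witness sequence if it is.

step 1: fire t2:  (p0=2, p1=0, p2=2, p3=1, p4=2, p5=1, p6=2) → (p0=3, p1=0, p2=2, p3=3, p4=4, p5=1, p6=1)
step 2: fire t4:  (p0=3, p1=0, p2=2, p3=3, p4=4, p5=1, p6=1) → (p0=4, p1=0, p2=3, p3=3, p4=2, p5=1, p6=1)

YES — reachable via ⟨t2, t4⟩ (2 firings)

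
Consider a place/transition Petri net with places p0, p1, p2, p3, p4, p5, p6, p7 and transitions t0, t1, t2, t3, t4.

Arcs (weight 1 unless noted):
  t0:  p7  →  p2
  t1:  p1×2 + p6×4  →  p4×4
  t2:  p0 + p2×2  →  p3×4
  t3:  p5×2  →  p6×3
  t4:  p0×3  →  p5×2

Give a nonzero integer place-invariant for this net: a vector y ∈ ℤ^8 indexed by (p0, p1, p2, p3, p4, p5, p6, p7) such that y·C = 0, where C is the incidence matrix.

y = (p0:0, p1:2, p2:0, p3:0, p4:1, p5:0, p6:0, p7:0)

Incidence matrix C (rows=places, cols=transitions):
       t0   t1   t2   t3   t4
   p0   0    0   -1    0   -3
   p1   0   -2    0    0    0
   p2   1    0   -2    0    0
   p3   0    0    4    0    0
   p4   0    4    0    0    0
   p5   0    0    0   -2    2
   p6   0   -4    0    3    0
   p7  -1    0    0    0    0

Candidate y = [0, 2, 0, 0, 1, 0, 0, 0]; check y·C column-wise:
  col t0: 2·0 + 0·1 + 1·0 + 0·-1 = 0
  col t1: 2·-2 + 1·4 + 0·-4 = 0
  col t2: 0·-1 + 2·0 + 0·-2 + 0·4 + 1·0 = 0
  col t3: 2·0 + 1·0 + 0·-2 + 0·3 = 0
  col t4: 0·-3 + 2·0 + 1·0 + 0·2 = 0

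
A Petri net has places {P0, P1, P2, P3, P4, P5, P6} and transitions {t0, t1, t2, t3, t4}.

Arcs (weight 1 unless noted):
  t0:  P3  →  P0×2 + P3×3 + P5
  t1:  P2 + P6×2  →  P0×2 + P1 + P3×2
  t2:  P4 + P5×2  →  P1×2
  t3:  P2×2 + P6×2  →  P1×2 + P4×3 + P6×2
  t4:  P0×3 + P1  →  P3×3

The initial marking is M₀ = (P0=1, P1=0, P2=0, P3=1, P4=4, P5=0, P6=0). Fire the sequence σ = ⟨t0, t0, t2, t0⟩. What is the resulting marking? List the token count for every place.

(P0=7, P1=2, P2=0, P3=7, P4=3, P5=1, P6=0)

step 1: fire t0:  (P0=1, P1=0, P2=0, P3=1, P4=4, P5=0, P6=0) → (P0=3, P1=0, P2=0, P3=3, P4=4, P5=1, P6=0)
step 2: fire t0:  (P0=3, P1=0, P2=0, P3=3, P4=4, P5=1, P6=0) → (P0=5, P1=0, P2=0, P3=5, P4=4, P5=2, P6=0)
step 3: fire t2:  (P0=5, P1=0, P2=0, P3=5, P4=4, P5=2, P6=0) → (P0=5, P1=2, P2=0, P3=5, P4=3, P5=0, P6=0)
step 4: fire t0:  (P0=5, P1=2, P2=0, P3=5, P4=3, P5=0, P6=0) → (P0=7, P1=2, P2=0, P3=7, P4=3, P5=1, P6=0)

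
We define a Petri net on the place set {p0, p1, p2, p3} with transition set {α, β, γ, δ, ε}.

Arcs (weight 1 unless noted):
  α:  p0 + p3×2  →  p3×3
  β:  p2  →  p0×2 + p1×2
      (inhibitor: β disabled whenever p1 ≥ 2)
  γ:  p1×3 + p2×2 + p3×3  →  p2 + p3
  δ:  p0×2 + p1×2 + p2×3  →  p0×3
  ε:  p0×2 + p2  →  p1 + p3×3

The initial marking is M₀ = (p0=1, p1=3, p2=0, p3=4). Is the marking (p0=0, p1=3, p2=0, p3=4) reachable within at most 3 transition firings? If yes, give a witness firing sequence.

NO — not reachable within 3 firings

depth 0: 1 marking
depth 1: 2 markings reached so far
depth 2: 2 markings reached so far
(frontier empty at depth 2; search complete)
target is not among the 2 markings reachable within 3 steps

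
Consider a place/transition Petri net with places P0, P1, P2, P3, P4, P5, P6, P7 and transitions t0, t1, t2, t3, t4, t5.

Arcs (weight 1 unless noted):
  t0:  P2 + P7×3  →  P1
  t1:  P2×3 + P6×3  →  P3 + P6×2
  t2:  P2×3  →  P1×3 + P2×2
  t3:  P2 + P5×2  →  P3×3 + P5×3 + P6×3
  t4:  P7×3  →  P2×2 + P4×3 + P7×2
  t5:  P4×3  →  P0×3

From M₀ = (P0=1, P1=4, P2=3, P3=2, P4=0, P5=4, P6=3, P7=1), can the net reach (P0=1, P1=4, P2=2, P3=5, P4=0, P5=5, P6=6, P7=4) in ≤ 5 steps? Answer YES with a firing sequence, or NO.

NO — not reachable within 5 firings

depth 0: 1 marking
depth 1: 4 markings reached so far
depth 2: 6 markings reached so far
depth 3: 8 markings reached so far
depth 4: 8 markings reached so far
(frontier empty at depth 4; search complete)
target is not among the 8 markings reachable within 5 steps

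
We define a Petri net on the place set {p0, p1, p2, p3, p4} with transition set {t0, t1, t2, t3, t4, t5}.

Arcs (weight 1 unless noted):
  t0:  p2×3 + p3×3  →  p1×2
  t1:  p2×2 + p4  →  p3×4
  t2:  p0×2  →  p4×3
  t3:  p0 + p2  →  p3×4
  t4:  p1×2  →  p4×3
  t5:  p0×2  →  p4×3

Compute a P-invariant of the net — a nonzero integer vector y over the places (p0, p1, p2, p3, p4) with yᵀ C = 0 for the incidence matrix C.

y = (p0:3, p1:3, p2:1, p3:1, p4:2)

Incidence matrix C (rows=places, cols=transitions):
       t0   t1   t2   t3   t4   t5
   p0   0    0   -2   -1    0   -2
   p1   2    0    0    0   -2    0
   p2  -3   -2    0   -1    0    0
   p3  -3    4    0    4    0    0
   p4   0   -1    3    0    3    3

Candidate y = [3, 3, 1, 1, 2]; check y·C column-wise:
  col t0: 3·0 + 3·2 + 1·-3 + 1·-3 + 2·0 = 0
  col t1: 3·0 + 3·0 + 1·-2 + 1·4 + 2·-1 = 0
  col t2: 3·-2 + 3·0 + 1·0 + 1·0 + 2·3 = 0
  col t3: 3·-1 + 3·0 + 1·-1 + 1·4 + 2·0 = 0
  col t4: 3·0 + 3·-2 + 1·0 + 1·0 + 2·3 = 0
  col t5: 3·-2 + 3·0 + 1·0 + 1·0 + 2·3 = 0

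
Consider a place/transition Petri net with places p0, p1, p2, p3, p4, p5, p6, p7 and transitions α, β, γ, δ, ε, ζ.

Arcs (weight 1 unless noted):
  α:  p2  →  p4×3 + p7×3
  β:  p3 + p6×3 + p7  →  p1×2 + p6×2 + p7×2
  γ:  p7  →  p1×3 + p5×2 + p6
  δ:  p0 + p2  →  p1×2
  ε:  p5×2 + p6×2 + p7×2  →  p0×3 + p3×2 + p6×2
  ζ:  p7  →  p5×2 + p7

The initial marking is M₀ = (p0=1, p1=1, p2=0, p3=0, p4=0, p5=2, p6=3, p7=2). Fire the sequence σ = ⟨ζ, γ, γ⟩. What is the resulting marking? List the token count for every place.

(p0=1, p1=7, p2=0, p3=0, p4=0, p5=8, p6=5, p7=0)

step 1: fire ζ:  (p0=1, p1=1, p2=0, p3=0, p4=0, p5=2, p6=3, p7=2) → (p0=1, p1=1, p2=0, p3=0, p4=0, p5=4, p6=3, p7=2)
step 2: fire γ:  (p0=1, p1=1, p2=0, p3=0, p4=0, p5=4, p6=3, p7=2) → (p0=1, p1=4, p2=0, p3=0, p4=0, p5=6, p6=4, p7=1)
step 3: fire γ:  (p0=1, p1=4, p2=0, p3=0, p4=0, p5=6, p6=4, p7=1) → (p0=1, p1=7, p2=0, p3=0, p4=0, p5=8, p6=5, p7=0)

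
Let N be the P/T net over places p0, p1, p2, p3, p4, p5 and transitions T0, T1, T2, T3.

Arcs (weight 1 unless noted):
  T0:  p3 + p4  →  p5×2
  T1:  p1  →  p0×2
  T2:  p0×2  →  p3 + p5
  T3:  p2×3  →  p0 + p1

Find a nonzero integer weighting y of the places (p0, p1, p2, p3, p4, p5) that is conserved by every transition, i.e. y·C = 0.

y = (p0:1, p1:2, p2:1, p3:2, p4:-2, p5:0)

Incidence matrix C (rows=places, cols=transitions):
       T0   T1   T2   T3
   p0   0    2   -2    1
   p1   0   -1    0    1
   p2   0    0    0   -3
   p3  -1    0    1    0
   p4  -1    0    0    0
   p5   2    0    1    0

Candidate y = [1, 2, 1, 2, -2, 0]; check y·C column-wise:
  col T0: 1·0 + 2·0 + 1·0 + 2·-1 + -2·-1 + 0·2 = 0
  col T1: 1·2 + 2·-1 + 1·0 + 2·0 + -2·0 = 0
  col T2: 1·-2 + 2·0 + 1·0 + 2·1 + -2·0 + 0·1 = 0
  col T3: 1·1 + 2·1 + 1·-3 + 2·0 + -2·0 = 0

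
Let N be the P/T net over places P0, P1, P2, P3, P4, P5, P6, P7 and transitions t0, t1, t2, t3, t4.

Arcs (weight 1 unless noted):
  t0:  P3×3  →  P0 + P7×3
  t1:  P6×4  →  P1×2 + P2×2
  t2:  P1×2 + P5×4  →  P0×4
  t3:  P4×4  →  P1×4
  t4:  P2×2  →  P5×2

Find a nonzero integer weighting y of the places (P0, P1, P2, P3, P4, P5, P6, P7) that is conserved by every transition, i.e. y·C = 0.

Incidence matrix C (rows=places, cols=transitions):
       t0   t1   t2   t3   t4
   P0   1    0    4    0    0
   P1   0    2   -2    4    0
   P2   0    2    0    0   -2
   P3  -3    0    0    0    0
   P4   0    0    0   -4    0
   P5   0    0   -4    0    2
   P6   0   -4    0    0    0
   P7   3    0    0    0    0

Candidate y = [3, -6, 6, 1, -6, 6, 0, 0]; check y·C column-wise:
  col t0: 3·1 + -6·0 + 6·0 + 1·-3 + -6·0 + 6·0 + 0·3 = 0
  col t1: 3·0 + -6·2 + 6·2 + 1·0 + -6·0 + 6·0 + 0·-4 = 0
  col t2: 3·4 + -6·-2 + 6·0 + 1·0 + -6·0 + 6·-4 = 0
  col t3: 3·0 + -6·4 + 6·0 + 1·0 + -6·-4 + 6·0 = 0
  col t4: 3·0 + -6·0 + 6·-2 + 1·0 + -6·0 + 6·2 = 0

y = (P0:3, P1:-6, P2:6, P3:1, P4:-6, P5:6, P6:0, P7:0)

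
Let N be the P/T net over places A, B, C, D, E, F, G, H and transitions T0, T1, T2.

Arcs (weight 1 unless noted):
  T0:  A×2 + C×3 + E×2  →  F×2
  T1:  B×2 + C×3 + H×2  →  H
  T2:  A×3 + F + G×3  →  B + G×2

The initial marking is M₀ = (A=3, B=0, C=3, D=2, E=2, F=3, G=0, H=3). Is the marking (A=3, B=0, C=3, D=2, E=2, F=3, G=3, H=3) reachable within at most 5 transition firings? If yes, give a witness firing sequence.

depth 0: 1 marking
depth 1: 2 markings reached so far
depth 2: 2 markings reached so far
(frontier empty at depth 2; search complete)
target is not among the 2 markings reachable within 5 steps

NO — not reachable within 5 firings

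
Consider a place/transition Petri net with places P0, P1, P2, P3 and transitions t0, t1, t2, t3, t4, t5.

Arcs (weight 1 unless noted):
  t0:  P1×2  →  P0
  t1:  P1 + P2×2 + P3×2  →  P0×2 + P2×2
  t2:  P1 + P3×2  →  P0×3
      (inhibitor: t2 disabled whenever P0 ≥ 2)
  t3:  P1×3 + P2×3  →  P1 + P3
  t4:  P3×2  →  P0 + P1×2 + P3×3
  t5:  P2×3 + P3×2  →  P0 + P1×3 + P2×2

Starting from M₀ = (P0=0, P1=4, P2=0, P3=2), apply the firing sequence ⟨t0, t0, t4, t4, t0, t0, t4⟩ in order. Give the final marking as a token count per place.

(P0=7, P1=2, P2=0, P3=5)

step 1: fire t0:  (P0=0, P1=4, P2=0, P3=2) → (P0=1, P1=2, P2=0, P3=2)
step 2: fire t0:  (P0=1, P1=2, P2=0, P3=2) → (P0=2, P1=0, P2=0, P3=2)
step 3: fire t4:  (P0=2, P1=0, P2=0, P3=2) → (P0=3, P1=2, P2=0, P3=3)
step 4: fire t4:  (P0=3, P1=2, P2=0, P3=3) → (P0=4, P1=4, P2=0, P3=4)
step 5: fire t0:  (P0=4, P1=4, P2=0, P3=4) → (P0=5, P1=2, P2=0, P3=4)
step 6: fire t0:  (P0=5, P1=2, P2=0, P3=4) → (P0=6, P1=0, P2=0, P3=4)
step 7: fire t4:  (P0=6, P1=0, P2=0, P3=4) → (P0=7, P1=2, P2=0, P3=5)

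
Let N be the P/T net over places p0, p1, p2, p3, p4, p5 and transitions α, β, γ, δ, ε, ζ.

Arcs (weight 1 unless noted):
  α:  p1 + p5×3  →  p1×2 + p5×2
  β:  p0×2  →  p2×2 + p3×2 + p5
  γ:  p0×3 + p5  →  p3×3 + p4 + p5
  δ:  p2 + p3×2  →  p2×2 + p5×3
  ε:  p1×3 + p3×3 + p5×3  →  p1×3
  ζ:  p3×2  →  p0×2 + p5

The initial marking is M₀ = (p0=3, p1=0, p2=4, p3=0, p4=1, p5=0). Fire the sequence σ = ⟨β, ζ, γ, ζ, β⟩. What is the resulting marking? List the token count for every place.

(p0=0, p1=0, p2=8, p3=3, p4=2, p5=4)

step 1: fire β:  (p0=3, p1=0, p2=4, p3=0, p4=1, p5=0) → (p0=1, p1=0, p2=6, p3=2, p4=1, p5=1)
step 2: fire ζ:  (p0=1, p1=0, p2=6, p3=2, p4=1, p5=1) → (p0=3, p1=0, p2=6, p3=0, p4=1, p5=2)
step 3: fire γ:  (p0=3, p1=0, p2=6, p3=0, p4=1, p5=2) → (p0=0, p1=0, p2=6, p3=3, p4=2, p5=2)
step 4: fire ζ:  (p0=0, p1=0, p2=6, p3=3, p4=2, p5=2) → (p0=2, p1=0, p2=6, p3=1, p4=2, p5=3)
step 5: fire β:  (p0=2, p1=0, p2=6, p3=1, p4=2, p5=3) → (p0=0, p1=0, p2=8, p3=3, p4=2, p5=4)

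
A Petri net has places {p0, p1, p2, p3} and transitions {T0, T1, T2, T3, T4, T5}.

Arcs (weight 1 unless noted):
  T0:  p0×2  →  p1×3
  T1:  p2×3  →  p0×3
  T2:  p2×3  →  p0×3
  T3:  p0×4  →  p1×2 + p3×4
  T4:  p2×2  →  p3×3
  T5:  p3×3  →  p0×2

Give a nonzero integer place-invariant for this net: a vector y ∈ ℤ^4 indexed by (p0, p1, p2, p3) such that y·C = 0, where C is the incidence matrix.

Incidence matrix C (rows=places, cols=transitions):
       T0   T1   T2   T3   T4   T5
   p0  -2    3    3   -4    0    2
   p1   3    0    0    2    0    0
   p2   0   -3   -3    0   -2    0
   p3   0    0    0    4    3   -3

Candidate y = [3, 2, 3, 2]; check y·C column-wise:
  col T0: 3·-2 + 2·3 + 3·0 + 2·0 = 0
  col T1: 3·3 + 2·0 + 3·-3 + 2·0 = 0
  col T2: 3·3 + 2·0 + 3·-3 + 2·0 = 0
  col T3: 3·-4 + 2·2 + 3·0 + 2·4 = 0
  col T4: 3·0 + 2·0 + 3·-2 + 2·3 = 0
  col T5: 3·2 + 2·0 + 3·0 + 2·-3 = 0

y = (p0:3, p1:2, p2:3, p3:2)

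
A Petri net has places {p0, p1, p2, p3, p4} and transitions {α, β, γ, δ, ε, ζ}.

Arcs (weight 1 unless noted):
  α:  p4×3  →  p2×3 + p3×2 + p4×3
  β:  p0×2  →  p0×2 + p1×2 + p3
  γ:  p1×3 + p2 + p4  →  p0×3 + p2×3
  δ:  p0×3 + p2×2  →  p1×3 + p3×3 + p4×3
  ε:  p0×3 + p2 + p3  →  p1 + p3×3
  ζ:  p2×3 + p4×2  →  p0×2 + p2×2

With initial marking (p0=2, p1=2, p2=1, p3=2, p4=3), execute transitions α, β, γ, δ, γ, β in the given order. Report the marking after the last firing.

step 1: fire α:  (p0=2, p1=2, p2=1, p3=2, p4=3) → (p0=2, p1=2, p2=4, p3=4, p4=3)
step 2: fire β:  (p0=2, p1=2, p2=4, p3=4, p4=3) → (p0=2, p1=4, p2=4, p3=5, p4=3)
step 3: fire γ:  (p0=2, p1=4, p2=4, p3=5, p4=3) → (p0=5, p1=1, p2=6, p3=5, p4=2)
step 4: fire δ:  (p0=5, p1=1, p2=6, p3=5, p4=2) → (p0=2, p1=4, p2=4, p3=8, p4=5)
step 5: fire γ:  (p0=2, p1=4, p2=4, p3=8, p4=5) → (p0=5, p1=1, p2=6, p3=8, p4=4)
step 6: fire β:  (p0=5, p1=1, p2=6, p3=8, p4=4) → (p0=5, p1=3, p2=6, p3=9, p4=4)

(p0=5, p1=3, p2=6, p3=9, p4=4)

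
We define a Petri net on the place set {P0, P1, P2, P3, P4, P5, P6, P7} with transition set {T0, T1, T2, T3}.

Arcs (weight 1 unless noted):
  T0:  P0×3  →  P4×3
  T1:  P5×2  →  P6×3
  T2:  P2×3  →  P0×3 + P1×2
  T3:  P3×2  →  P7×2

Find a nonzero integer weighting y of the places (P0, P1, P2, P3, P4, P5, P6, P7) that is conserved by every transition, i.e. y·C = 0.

y = (P0:0, P1:3, P2:2, P3:0, P4:0, P5:0, P6:0, P7:0)

Incidence matrix C (rows=places, cols=transitions):
       T0   T1   T2   T3
   P0  -3    0    3    0
   P1   0    0    2    0
   P2   0    0   -3    0
   P3   0    0    0   -2
   P4   3    0    0    0
   P5   0   -2    0    0
   P6   0    3    0    0
   P7   0    0    0    2

Candidate y = [0, 3, 2, 0, 0, 0, 0, 0]; check y·C column-wise:
  col T0: 0·-3 + 3·0 + 2·0 + 0·3 = 0
  col T1: 3·0 + 2·0 + 0·-2 + 0·3 = 0
  col T2: 0·3 + 3·2 + 2·-3 = 0
  col T3: 3·0 + 2·0 + 0·-2 + 0·2 = 0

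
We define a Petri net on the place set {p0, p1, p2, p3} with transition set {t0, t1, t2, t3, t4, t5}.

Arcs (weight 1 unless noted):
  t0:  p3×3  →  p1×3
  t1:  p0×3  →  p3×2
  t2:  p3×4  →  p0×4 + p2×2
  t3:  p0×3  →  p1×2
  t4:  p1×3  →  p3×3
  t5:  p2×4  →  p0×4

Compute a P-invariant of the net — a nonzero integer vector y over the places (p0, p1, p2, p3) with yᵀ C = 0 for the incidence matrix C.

y = (p0:2, p1:3, p2:2, p3:3)

Incidence matrix C (rows=places, cols=transitions):
       t0   t1   t2   t3   t4   t5
   p0   0   -3    4   -3    0    4
   p1   3    0    0    2   -3    0
   p2   0    0    2    0    0   -4
   p3  -3    2   -4    0    3    0

Candidate y = [2, 3, 2, 3]; check y·C column-wise:
  col t0: 2·0 + 3·3 + 2·0 + 3·-3 = 0
  col t1: 2·-3 + 3·0 + 2·0 + 3·2 = 0
  col t2: 2·4 + 3·0 + 2·2 + 3·-4 = 0
  col t3: 2·-3 + 3·2 + 2·0 + 3·0 = 0
  col t4: 2·0 + 3·-3 + 2·0 + 3·3 = 0
  col t5: 2·4 + 3·0 + 2·-4 + 3·0 = 0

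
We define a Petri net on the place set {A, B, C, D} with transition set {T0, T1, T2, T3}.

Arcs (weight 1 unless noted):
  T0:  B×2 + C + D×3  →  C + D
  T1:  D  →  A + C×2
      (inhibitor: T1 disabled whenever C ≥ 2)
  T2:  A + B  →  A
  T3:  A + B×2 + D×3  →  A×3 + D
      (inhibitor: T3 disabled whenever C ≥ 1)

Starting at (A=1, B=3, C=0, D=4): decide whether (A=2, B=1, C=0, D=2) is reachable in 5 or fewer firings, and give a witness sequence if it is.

NO — not reachable within 5 firings

depth 0: 1 marking
depth 1: 4 markings reached so far
depth 2: 9 markings reached so far
depth 3: 13 markings reached so far
depth 4: 14 markings reached so far
depth 5: 14 markings reached so far
(frontier empty at depth 5; search complete)
target is not among the 14 markings reachable within 5 steps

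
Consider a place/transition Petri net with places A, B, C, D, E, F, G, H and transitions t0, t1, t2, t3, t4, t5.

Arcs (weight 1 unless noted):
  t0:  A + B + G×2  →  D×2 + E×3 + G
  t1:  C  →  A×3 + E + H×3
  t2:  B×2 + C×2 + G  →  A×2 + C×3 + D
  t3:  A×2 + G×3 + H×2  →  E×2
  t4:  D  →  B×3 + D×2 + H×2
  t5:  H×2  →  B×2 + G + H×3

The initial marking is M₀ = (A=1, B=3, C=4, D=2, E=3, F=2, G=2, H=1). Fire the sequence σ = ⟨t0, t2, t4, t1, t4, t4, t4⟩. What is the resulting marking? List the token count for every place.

step 1: fire t0:  (A=1, B=3, C=4, D=2, E=3, F=2, G=2, H=1) → (A=0, B=2, C=4, D=4, E=6, F=2, G=1, H=1)
step 2: fire t2:  (A=0, B=2, C=4, D=4, E=6, F=2, G=1, H=1) → (A=2, B=0, C=5, D=5, E=6, F=2, G=0, H=1)
step 3: fire t4:  (A=2, B=0, C=5, D=5, E=6, F=2, G=0, H=1) → (A=2, B=3, C=5, D=6, E=6, F=2, G=0, H=3)
step 4: fire t1:  (A=2, B=3, C=5, D=6, E=6, F=2, G=0, H=3) → (A=5, B=3, C=4, D=6, E=7, F=2, G=0, H=6)
step 5: fire t4:  (A=5, B=3, C=4, D=6, E=7, F=2, G=0, H=6) → (A=5, B=6, C=4, D=7, E=7, F=2, G=0, H=8)
step 6: fire t4:  (A=5, B=6, C=4, D=7, E=7, F=2, G=0, H=8) → (A=5, B=9, C=4, D=8, E=7, F=2, G=0, H=10)
step 7: fire t4:  (A=5, B=9, C=4, D=8, E=7, F=2, G=0, H=10) → (A=5, B=12, C=4, D=9, E=7, F=2, G=0, H=12)

(A=5, B=12, C=4, D=9, E=7, F=2, G=0, H=12)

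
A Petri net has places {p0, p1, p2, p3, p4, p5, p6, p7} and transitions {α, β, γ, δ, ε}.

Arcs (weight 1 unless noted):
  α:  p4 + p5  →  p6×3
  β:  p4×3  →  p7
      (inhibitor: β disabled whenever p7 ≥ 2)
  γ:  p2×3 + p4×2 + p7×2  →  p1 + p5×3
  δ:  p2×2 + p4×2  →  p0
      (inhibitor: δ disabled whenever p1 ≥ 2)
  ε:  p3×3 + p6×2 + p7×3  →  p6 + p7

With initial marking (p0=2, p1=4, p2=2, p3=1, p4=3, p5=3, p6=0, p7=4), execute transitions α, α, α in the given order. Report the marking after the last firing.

step 1: fire α:  (p0=2, p1=4, p2=2, p3=1, p4=3, p5=3, p6=0, p7=4) → (p0=2, p1=4, p2=2, p3=1, p4=2, p5=2, p6=3, p7=4)
step 2: fire α:  (p0=2, p1=4, p2=2, p3=1, p4=2, p5=2, p6=3, p7=4) → (p0=2, p1=4, p2=2, p3=1, p4=1, p5=1, p6=6, p7=4)
step 3: fire α:  (p0=2, p1=4, p2=2, p3=1, p4=1, p5=1, p6=6, p7=4) → (p0=2, p1=4, p2=2, p3=1, p4=0, p5=0, p6=9, p7=4)

(p0=2, p1=4, p2=2, p3=1, p4=0, p5=0, p6=9, p7=4)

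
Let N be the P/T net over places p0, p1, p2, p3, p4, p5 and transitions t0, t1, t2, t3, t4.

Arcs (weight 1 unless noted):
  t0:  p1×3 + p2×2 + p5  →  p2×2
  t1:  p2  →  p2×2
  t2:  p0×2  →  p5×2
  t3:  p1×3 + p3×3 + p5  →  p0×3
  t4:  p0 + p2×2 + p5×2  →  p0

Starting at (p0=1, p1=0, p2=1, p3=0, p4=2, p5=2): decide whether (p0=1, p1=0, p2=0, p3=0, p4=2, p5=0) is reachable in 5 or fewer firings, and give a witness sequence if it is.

YES — reachable via ⟨t1, t4⟩ (2 firings)

step 1: fire t1:  (p0=1, p1=0, p2=1, p3=0, p4=2, p5=2) → (p0=1, p1=0, p2=2, p3=0, p4=2, p5=2)
step 2: fire t4:  (p0=1, p1=0, p2=2, p3=0, p4=2, p5=2) → (p0=1, p1=0, p2=0, p3=0, p4=2, p5=0)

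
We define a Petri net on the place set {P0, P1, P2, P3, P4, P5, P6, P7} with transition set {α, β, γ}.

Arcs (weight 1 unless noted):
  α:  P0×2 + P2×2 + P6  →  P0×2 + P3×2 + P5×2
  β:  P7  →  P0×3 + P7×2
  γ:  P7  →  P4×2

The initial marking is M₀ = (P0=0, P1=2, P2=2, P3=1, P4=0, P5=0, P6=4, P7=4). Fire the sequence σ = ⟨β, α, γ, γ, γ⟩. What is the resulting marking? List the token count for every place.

step 1: fire β:  (P0=0, P1=2, P2=2, P3=1, P4=0, P5=0, P6=4, P7=4) → (P0=3, P1=2, P2=2, P3=1, P4=0, P5=0, P6=4, P7=5)
step 2: fire α:  (P0=3, P1=2, P2=2, P3=1, P4=0, P5=0, P6=4, P7=5) → (P0=3, P1=2, P2=0, P3=3, P4=0, P5=2, P6=3, P7=5)
step 3: fire γ:  (P0=3, P1=2, P2=0, P3=3, P4=0, P5=2, P6=3, P7=5) → (P0=3, P1=2, P2=0, P3=3, P4=2, P5=2, P6=3, P7=4)
step 4: fire γ:  (P0=3, P1=2, P2=0, P3=3, P4=2, P5=2, P6=3, P7=4) → (P0=3, P1=2, P2=0, P3=3, P4=4, P5=2, P6=3, P7=3)
step 5: fire γ:  (P0=3, P1=2, P2=0, P3=3, P4=4, P5=2, P6=3, P7=3) → (P0=3, P1=2, P2=0, P3=3, P4=6, P5=2, P6=3, P7=2)

(P0=3, P1=2, P2=0, P3=3, P4=6, P5=2, P6=3, P7=2)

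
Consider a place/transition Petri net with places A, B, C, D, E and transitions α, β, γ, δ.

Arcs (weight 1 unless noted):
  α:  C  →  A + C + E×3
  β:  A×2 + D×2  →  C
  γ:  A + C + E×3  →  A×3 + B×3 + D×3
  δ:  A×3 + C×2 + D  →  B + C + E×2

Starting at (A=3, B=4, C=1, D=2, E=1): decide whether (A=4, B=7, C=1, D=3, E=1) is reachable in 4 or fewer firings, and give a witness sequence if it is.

step 1: fire α:  (A=3, B=4, C=1, D=2, E=1) → (A=4, B=4, C=1, D=2, E=4)
step 2: fire β:  (A=4, B=4, C=1, D=2, E=4) → (A=2, B=4, C=2, D=0, E=4)
step 3: fire γ:  (A=2, B=4, C=2, D=0, E=4) → (A=4, B=7, C=1, D=3, E=1)

YES — reachable via ⟨α, β, γ⟩ (3 firings)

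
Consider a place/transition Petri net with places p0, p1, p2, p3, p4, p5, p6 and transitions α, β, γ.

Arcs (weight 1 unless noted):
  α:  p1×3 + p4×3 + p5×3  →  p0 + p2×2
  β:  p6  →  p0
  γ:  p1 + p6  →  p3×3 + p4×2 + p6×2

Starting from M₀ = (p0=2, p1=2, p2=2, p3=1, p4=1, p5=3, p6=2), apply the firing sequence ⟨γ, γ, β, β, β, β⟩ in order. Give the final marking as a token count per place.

step 1: fire γ:  (p0=2, p1=2, p2=2, p3=1, p4=1, p5=3, p6=2) → (p0=2, p1=1, p2=2, p3=4, p4=3, p5=3, p6=3)
step 2: fire γ:  (p0=2, p1=1, p2=2, p3=4, p4=3, p5=3, p6=3) → (p0=2, p1=0, p2=2, p3=7, p4=5, p5=3, p6=4)
step 3: fire β:  (p0=2, p1=0, p2=2, p3=7, p4=5, p5=3, p6=4) → (p0=3, p1=0, p2=2, p3=7, p4=5, p5=3, p6=3)
step 4: fire β:  (p0=3, p1=0, p2=2, p3=7, p4=5, p5=3, p6=3) → (p0=4, p1=0, p2=2, p3=7, p4=5, p5=3, p6=2)
step 5: fire β:  (p0=4, p1=0, p2=2, p3=7, p4=5, p5=3, p6=2) → (p0=5, p1=0, p2=2, p3=7, p4=5, p5=3, p6=1)
step 6: fire β:  (p0=5, p1=0, p2=2, p3=7, p4=5, p5=3, p6=1) → (p0=6, p1=0, p2=2, p3=7, p4=5, p5=3, p6=0)

(p0=6, p1=0, p2=2, p3=7, p4=5, p5=3, p6=0)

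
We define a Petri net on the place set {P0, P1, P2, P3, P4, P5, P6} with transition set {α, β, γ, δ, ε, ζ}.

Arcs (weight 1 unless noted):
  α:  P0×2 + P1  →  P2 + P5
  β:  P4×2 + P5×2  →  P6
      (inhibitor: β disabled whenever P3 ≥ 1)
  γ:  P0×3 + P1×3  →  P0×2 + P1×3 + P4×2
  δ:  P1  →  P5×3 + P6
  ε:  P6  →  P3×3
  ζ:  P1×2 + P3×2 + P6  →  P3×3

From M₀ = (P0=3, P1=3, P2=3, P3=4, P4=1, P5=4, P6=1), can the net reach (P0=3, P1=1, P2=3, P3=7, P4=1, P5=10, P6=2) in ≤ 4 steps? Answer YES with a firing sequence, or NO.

step 1: fire δ:  (P0=3, P1=3, P2=3, P3=4, P4=1, P5=4, P6=1) → (P0=3, P1=2, P2=3, P3=4, P4=1, P5=7, P6=2)
step 2: fire δ:  (P0=3, P1=2, P2=3, P3=4, P4=1, P5=7, P6=2) → (P0=3, P1=1, P2=3, P3=4, P4=1, P5=10, P6=3)
step 3: fire ε:  (P0=3, P1=1, P2=3, P3=4, P4=1, P5=10, P6=3) → (P0=3, P1=1, P2=3, P3=7, P4=1, P5=10, P6=2)

YES — reachable via ⟨δ, δ, ε⟩ (3 firings)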